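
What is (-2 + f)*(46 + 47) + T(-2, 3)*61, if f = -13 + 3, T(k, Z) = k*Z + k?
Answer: -1604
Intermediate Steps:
T(k, Z) = k + Z*k (T(k, Z) = Z*k + k = k + Z*k)
f = -10
(-2 + f)*(46 + 47) + T(-2, 3)*61 = (-2 - 10)*(46 + 47) - 2*(1 + 3)*61 = -12*93 - 2*4*61 = -1116 - 8*61 = -1116 - 488 = -1604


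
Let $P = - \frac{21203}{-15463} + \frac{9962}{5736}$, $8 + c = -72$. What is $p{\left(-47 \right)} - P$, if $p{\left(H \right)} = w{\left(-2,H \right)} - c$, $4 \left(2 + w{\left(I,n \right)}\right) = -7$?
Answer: $\frac{115846241}{1583853} \approx 73.142$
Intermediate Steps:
$c = -80$ ($c = -8 - 72 = -80$)
$w{\left(I,n \right)} = - \frac{15}{4}$ ($w{\left(I,n \right)} = -2 + \frac{1}{4} \left(-7\right) = -2 - \frac{7}{4} = - \frac{15}{4}$)
$P = \frac{19690201}{6335412}$ ($P = \left(-21203\right) \left(- \frac{1}{15463}\right) + 9962 \cdot \frac{1}{5736} = \frac{3029}{2209} + \frac{4981}{2868} = \frac{19690201}{6335412} \approx 3.108$)
$p{\left(H \right)} = \frac{305}{4}$ ($p{\left(H \right)} = - \frac{15}{4} - -80 = - \frac{15}{4} + 80 = \frac{305}{4}$)
$p{\left(-47 \right)} - P = \frac{305}{4} - \frac{19690201}{6335412} = \frac{115846241}{1583853}$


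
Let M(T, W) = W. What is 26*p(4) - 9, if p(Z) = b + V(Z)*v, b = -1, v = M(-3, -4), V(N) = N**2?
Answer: -1699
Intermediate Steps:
v = -4
p(Z) = -1 - 4*Z**2 (p(Z) = -1 + Z**2*(-4) = -1 - 4*Z**2)
26*p(4) - 9 = 26*(-1 - 4*4**2) - 9 = 26*(-1 - 4*16) - 9 = 26*(-1 - 64) - 9 = 26*(-65) - 9 = -1690 - 9 = -1699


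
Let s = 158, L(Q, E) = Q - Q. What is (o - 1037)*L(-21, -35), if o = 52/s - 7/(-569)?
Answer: 0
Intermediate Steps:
L(Q, E) = 0
o = 15347/44951 (o = 52/158 - 7/(-569) = 52*(1/158) - 7*(-1/569) = 26/79 + 7/569 = 15347/44951 ≈ 0.34142)
(o - 1037)*L(-21, -35) = (15347/44951 - 1037)*0 = -46598840/44951*0 = 0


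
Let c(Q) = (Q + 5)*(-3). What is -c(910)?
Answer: 2745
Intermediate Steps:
c(Q) = -15 - 3*Q (c(Q) = (5 + Q)*(-3) = -15 - 3*Q)
-c(910) = -(-15 - 3*910) = -(-15 - 2730) = -1*(-2745) = 2745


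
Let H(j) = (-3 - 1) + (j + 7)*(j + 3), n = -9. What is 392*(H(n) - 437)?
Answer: -168168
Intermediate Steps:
H(j) = -4 + (3 + j)*(7 + j) (H(j) = -4 + (7 + j)*(3 + j) = -4 + (3 + j)*(7 + j))
392*(H(n) - 437) = 392*((17 + (-9)² + 10*(-9)) - 437) = 392*((17 + 81 - 90) - 437) = 392*(8 - 437) = 392*(-429) = -168168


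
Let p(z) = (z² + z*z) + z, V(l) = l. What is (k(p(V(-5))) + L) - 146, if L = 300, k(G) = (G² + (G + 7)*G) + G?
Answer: 4564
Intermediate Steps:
p(z) = z + 2*z² (p(z) = (z² + z²) + z = 2*z² + z = z + 2*z²)
k(G) = G + G² + G*(7 + G) (k(G) = (G² + (7 + G)*G) + G = (G² + G*(7 + G)) + G = G + G² + G*(7 + G))
(k(p(V(-5))) + L) - 146 = (2*(-5*(1 + 2*(-5)))*(4 - 5*(1 + 2*(-5))) + 300) - 146 = (2*(-5*(1 - 10))*(4 - 5*(1 - 10)) + 300) - 146 = (2*(-5*(-9))*(4 - 5*(-9)) + 300) - 146 = (2*45*(4 + 45) + 300) - 146 = (2*45*49 + 300) - 146 = (4410 + 300) - 146 = 4710 - 146 = 4564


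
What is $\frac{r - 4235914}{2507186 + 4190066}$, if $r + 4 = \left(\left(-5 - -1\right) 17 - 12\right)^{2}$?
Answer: $- \frac{2114759}{3348626} \approx -0.63153$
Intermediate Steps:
$r = 6396$ ($r = -4 + \left(\left(-5 - -1\right) 17 - 12\right)^{2} = -4 + \left(\left(-5 + 1\right) 17 - 12\right)^{2} = -4 + \left(\left(-4\right) 17 - 12\right)^{2} = -4 + \left(-68 - 12\right)^{2} = -4 + \left(-80\right)^{2} = -4 + 6400 = 6396$)
$\frac{r - 4235914}{2507186 + 4190066} = \frac{6396 - 4235914}{2507186 + 4190066} = - \frac{4229518}{6697252} = \left(-4229518\right) \frac{1}{6697252} = - \frac{2114759}{3348626}$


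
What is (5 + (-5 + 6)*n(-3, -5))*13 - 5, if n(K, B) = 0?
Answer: 60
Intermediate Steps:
(5 + (-5 + 6)*n(-3, -5))*13 - 5 = (5 + (-5 + 6)*0)*13 - 5 = (5 + 1*0)*13 - 5 = (5 + 0)*13 - 5 = 5*13 - 5 = 65 - 5 = 60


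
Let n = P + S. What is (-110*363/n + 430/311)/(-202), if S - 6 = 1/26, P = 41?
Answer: 161174045/38415653 ≈ 4.1955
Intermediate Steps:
S = 157/26 (S = 6 + 1/26 = 157/26 ≈ 6.0385)
n = 1223/26 (n = 41 + 157/26 = 1223/26 ≈ 47.038)
(-110*363/n + 430/311)/(-202) = (-110/((1223/26)/363) + 430/311)/(-202) = (-110/((1223/26)*(1/363)) + 430*(1/311))*(-1/202) = (-110/1223/9438 + 430/311)*(-1/202) = (-110*9438/1223 + 430/311)*(-1/202) = (-1038180/1223 + 430/311)*(-1/202) = -322348090/380353*(-1/202) = 161174045/38415653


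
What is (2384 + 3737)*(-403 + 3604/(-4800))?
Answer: -2965630621/1200 ≈ -2.4714e+6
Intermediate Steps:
(2384 + 3737)*(-403 + 3604/(-4800)) = 6121*(-403 + 3604*(-1/4800)) = 6121*(-403 - 901/1200) = 6121*(-484501/1200) = -2965630621/1200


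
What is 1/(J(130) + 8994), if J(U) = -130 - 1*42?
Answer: 1/8822 ≈ 0.00011335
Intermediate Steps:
J(U) = -172 (J(U) = -130 - 42 = -172)
1/(J(130) + 8994) = 1/(-172 + 8994) = 1/8822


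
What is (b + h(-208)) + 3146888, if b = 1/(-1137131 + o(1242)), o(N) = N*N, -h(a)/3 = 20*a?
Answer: 1280912046345/405433 ≈ 3.1594e+6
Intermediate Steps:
h(a) = -60*a
o(N) = N²
b = 1/405433 (b = 1/(-1137131 + 1242²) = 1/(-1137131 + 1542564) = 1/405433 ≈ 2.4665e-6)
(b + h(-208)) + 3146888 = (1/405433 - 60*(-208)) + 3146888 = (1/405433 + 12480) + 3146888 = 5059803841/405433 + 3146888 = 1280912046345/405433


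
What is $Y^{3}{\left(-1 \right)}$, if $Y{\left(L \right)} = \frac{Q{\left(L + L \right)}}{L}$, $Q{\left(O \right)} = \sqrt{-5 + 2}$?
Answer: $3 i \sqrt{3} \approx 5.1962 i$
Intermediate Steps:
$Q{\left(O \right)} = i \sqrt{3}$ ($Q{\left(O \right)} = \sqrt{-3} = i \sqrt{3}$)
$Y{\left(L \right)} = \frac{i \sqrt{3}}{L}$
$Y^{3}{\left(-1 \right)} = \left(\frac{i \sqrt{3}}{-1}\right)^{3} = \left(i \sqrt{3} \left(-1\right)\right)^{3} = \left(- i \sqrt{3}\right)^{3} = 3 i \sqrt{3}$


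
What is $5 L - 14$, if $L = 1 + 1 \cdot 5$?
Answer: $16$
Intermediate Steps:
$L = 6$ ($L = 1 + 5 = 6$)
$5 L - 14 = 5 \cdot 6 - 14 = 30 - 14 = 16$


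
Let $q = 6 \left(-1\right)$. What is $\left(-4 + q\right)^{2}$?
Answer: $100$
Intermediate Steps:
$q = -6$
$\left(-4 + q\right)^{2} = \left(-4 - 6\right)^{2} = \left(-10\right)^{2} = 100$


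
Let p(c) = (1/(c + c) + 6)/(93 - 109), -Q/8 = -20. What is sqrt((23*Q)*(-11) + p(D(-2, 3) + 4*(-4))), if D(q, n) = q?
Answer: I*sqrt(23316695)/24 ≈ 201.2*I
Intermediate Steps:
Q = 160 (Q = -8*(-20) = 160)
p(c) = -3/8 - 1/(32*c) (p(c) = (1/(2*c) + 6)/(-16) = (1/(2*c) + 6)*(-1/16) = (6 + 1/(2*c))*(-1/16) = -3/8 - 1/(32*c))
sqrt((23*Q)*(-11) + p(D(-2, 3) + 4*(-4))) = sqrt((23*160)*(-11) + (-1 - 12*(-2 + 4*(-4)))/(32*(-2 + 4*(-4)))) = sqrt(3680*(-11) + (-1 - 12*(-2 - 16))/(32*(-2 - 16))) = sqrt(-40480 + (1/32)*(-1 - 12*(-18))/(-18)) = sqrt(-40480 + (1/32)*(-1/18)*(-1 + 216)) = sqrt(-40480 + (1/32)*(-1/18)*215) = sqrt(-40480 - 215/576) = sqrt(-23316695/576) = I*sqrt(23316695)/24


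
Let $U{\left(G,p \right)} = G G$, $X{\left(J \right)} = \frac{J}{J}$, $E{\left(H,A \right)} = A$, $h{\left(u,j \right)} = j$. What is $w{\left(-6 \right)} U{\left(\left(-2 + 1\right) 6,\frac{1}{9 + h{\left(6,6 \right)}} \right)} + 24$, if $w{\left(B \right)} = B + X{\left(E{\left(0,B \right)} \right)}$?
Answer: $-156$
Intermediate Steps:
$X{\left(J \right)} = 1$
$w{\left(B \right)} = 1 + B$ ($w{\left(B \right)} = B + 1 = 1 + B$)
$U{\left(G,p \right)} = G^{2}$
$w{\left(-6 \right)} U{\left(\left(-2 + 1\right) 6,\frac{1}{9 + h{\left(6,6 \right)}} \right)} + 24 = \left(1 - 6\right) \left(\left(-2 + 1\right) 6\right)^{2} + 24 = - 5 \left(\left(-1\right) 6\right)^{2} + 24 = - 5 \left(-6\right)^{2} + 24 = \left(-5\right) 36 + 24 = -180 + 24 = -156$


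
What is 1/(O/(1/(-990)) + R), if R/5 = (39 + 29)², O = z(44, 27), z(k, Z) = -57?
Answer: 1/79550 ≈ 1.2571e-5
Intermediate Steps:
O = -57
R = 23120 (R = 5*(39 + 29)² = 5*68² = 5*4624 = 23120)
1/(O/(1/(-990)) + R) = 1/(-57/(1/(-990)) + 23120) = 1/(-57/(-1/990) + 23120) = 1/(-57*(-990) + 23120) = 1/(56430 + 23120) = 1/79550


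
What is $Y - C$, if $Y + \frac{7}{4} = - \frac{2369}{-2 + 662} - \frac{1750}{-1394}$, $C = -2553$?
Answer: $\frac{293138083}{115005} \approx 2548.9$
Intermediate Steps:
$Y = - \frac{469682}{115005}$ ($Y = - \frac{7}{4} - \left(- \frac{875}{697} + \frac{2369}{-2 + 662}\right) = - \frac{7}{4} - \left(- \frac{875}{697} + \frac{2369}{660}\right) = - \frac{7}{4} + \left(\left(-2369\right) \frac{1}{660} + \frac{875}{697}\right) = - \frac{7}{4} + \left(- \frac{2369}{660} + \frac{875}{697}\right) = - \frac{7}{4} - \frac{1073693}{460020} = - \frac{469682}{115005} \approx -4.084$)
$Y - C = - \frac{469682}{115005} - -2553 = - \frac{469682}{115005} + 2553 = \frac{293138083}{115005}$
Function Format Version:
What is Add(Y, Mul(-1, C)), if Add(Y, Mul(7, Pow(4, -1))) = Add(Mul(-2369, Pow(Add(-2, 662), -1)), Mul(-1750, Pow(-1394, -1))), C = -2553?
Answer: Rational(293138083, 115005) ≈ 2548.9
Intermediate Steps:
Y = Rational(-469682, 115005) (Y = Add(Rational(-7, 4), Add(Mul(-2369, Pow(Add(-2, 662), -1)), Mul(-1750, Pow(-1394, -1)))) = Add(Rational(-7, 4), Add(Mul(-2369, Pow(660, -1)), Mul(-1750, Rational(-1, 1394)))) = Add(Rational(-7, 4), Add(Mul(-2369, Rational(1, 660)), Rational(875, 697))) = Add(Rational(-7, 4), Add(Rational(-2369, 660), Rational(875, 697))) = Add(Rational(-7, 4), Rational(-1073693, 460020)) = Rational(-469682, 115005) ≈ -4.0840)
Add(Y, Mul(-1, C)) = Add(Rational(-469682, 115005), Mul(-1, -2553)) = Add(Rational(-469682, 115005), 2553) = Rational(293138083, 115005)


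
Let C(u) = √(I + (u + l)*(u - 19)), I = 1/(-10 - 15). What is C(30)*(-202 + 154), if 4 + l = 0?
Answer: -48*√7149/5 ≈ -811.70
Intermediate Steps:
l = -4 (l = -4 + 0 = -4)
I = -1/25 (I = 1/(-25) = -1/25 ≈ -0.040000)
C(u) = √(-1/25 + (-19 + u)*(-4 + u)) (C(u) = √(-1/25 + (u - 4)*(u - 19)) = √(-1/25 + (-4 + u)*(-19 + u)) = √(-1/25 + (-19 + u)*(-4 + u)))
C(30)*(-202 + 154) = (√(1899 - 575*30 + 25*30²)/5)*(-202 + 154) = (√(1899 - 17250 + 25*900)/5)*(-48) = (√(1899 - 17250 + 22500)/5)*(-48) = (√7149/5)*(-48) = -48*√7149/5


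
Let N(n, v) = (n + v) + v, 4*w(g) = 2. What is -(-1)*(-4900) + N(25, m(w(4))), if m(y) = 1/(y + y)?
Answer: -4873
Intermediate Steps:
w(g) = ½ (w(g) = (¼)*2 = ½)
m(y) = 1/(2*y)
N(n, v) = n + 2*v
-(-1)*(-4900) + N(25, m(w(4))) = -(-1)*(-4900) + (25 + 2*(1/(2*(½)))) = -1*4900 + (25 + 2*((½)*2)) = -4900 + (25 + 2*1) = -4900 + (25 + 2) = -4900 + 27 = -4873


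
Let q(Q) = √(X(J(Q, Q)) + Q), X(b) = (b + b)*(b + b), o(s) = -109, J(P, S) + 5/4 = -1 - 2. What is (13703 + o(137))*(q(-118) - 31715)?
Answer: -431133710 + 6797*I*√183 ≈ -4.3113e+8 + 91948.0*I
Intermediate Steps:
J(P, S) = -17/4 (J(P, S) = -5/4 + (-1 - 2) = -5/4 - 3 = -17/4)
X(b) = 4*b² (X(b) = (2*b)*(2*b) = 4*b²)
q(Q) = √(289/4 + Q) (q(Q) = √(4*(-17/4)² + Q) = √(4*(289/16) + Q) = √(289/4 + Q))
(13703 + o(137))*(q(-118) - 31715) = (13703 - 109)*(√(289 + 4*(-118))/2 - 31715) = 13594*(√(289 - 472)/2 - 31715) = 13594*(√(-183)/2 - 31715) = 13594*((I*√183)/2 - 31715) = 13594*(I*√183/2 - 31715) = 13594*(-31715 + I*√183/2) = -431133710 + 6797*I*√183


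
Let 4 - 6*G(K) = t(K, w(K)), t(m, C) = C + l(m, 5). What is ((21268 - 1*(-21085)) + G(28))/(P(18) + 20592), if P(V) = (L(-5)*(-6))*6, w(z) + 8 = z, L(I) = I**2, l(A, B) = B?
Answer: 9411/4376 ≈ 2.1506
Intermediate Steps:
w(z) = -8 + z
P(V) = -900 (P(V) = ((-5)**2*(-6))*6 = (25*(-6))*6 = -150*6 = -900)
t(m, C) = 5 + C (t(m, C) = C + 5 = 5 + C)
G(K) = 7/6 - K/6 (G(K) = 2/3 - (5 + (-8 + K))/6 = 2/3 - (-3 + K)/6 = 2/3 + (1/2 - K/6) = 7/6 - K/6)
((21268 - 1*(-21085)) + G(28))/(P(18) + 20592) = ((21268 - 1*(-21085)) + (7/6 - 1/6*28))/(-900 + 20592) = ((21268 + 21085) + (7/6 - 14/3))/19692 = (42353 - 7/2)*(1/19692) = (84699/2)*(1/19692) = 9411/4376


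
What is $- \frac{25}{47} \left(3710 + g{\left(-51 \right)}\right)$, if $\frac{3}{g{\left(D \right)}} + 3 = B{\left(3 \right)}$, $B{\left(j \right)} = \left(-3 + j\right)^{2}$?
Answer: $- \frac{92725}{47} \approx -1972.9$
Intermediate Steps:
$g{\left(D \right)} = -1$ ($g{\left(D \right)} = \frac{3}{-3 + \left(-3 + 3\right)^{2}} = \frac{3}{-3 + 0^{2}} = \frac{3}{-3 + 0} = \frac{3}{-3} = 3 \left(- \frac{1}{3}\right) = -1$)
$- \frac{25}{47} \left(3710 + g{\left(-51 \right)}\right) = - \frac{25}{47} \left(3710 - 1\right) = \left(-25\right) \frac{1}{47} \cdot 3709 = \left(- \frac{25}{47}\right) 3709 = - \frac{92725}{47}$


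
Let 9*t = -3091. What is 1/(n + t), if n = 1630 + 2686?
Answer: 9/35753 ≈ 0.00025173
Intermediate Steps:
t = -3091/9 (t = (1/9)*(-3091) = -3091/9 ≈ -343.44)
n = 4316
1/(n + t) = 1/(4316 - 3091/9) = 1/(35753/9) = 9/35753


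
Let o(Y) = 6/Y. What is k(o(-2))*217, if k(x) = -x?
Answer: 651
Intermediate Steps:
k(o(-2))*217 = -6/(-2)*217 = -6*(-1)/2*217 = -1*(-3)*217 = 3*217 = 651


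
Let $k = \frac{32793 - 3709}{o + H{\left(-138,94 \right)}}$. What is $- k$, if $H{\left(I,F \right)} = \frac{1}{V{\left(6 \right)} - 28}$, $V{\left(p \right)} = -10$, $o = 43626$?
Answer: $- \frac{1105192}{1657787} \approx -0.66667$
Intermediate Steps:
$H{\left(I,F \right)} = - \frac{1}{38}$ ($H{\left(I,F \right)} = \frac{1}{-10 - 28} = \frac{1}{-38} = - \frac{1}{38}$)
$k = \frac{1105192}{1657787}$ ($k = \frac{32793 - 3709}{43626 - \frac{1}{38}} = \frac{29084}{\frac{1657787}{38}} = 29084 \cdot \frac{38}{1657787} = \frac{1105192}{1657787} \approx 0.66667$)
$- k = \left(-1\right) \frac{1105192}{1657787} = - \frac{1105192}{1657787}$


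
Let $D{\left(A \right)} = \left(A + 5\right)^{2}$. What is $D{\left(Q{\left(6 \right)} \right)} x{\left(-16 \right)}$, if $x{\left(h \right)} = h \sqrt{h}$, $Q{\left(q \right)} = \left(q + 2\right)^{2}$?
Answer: $- 304704 i \approx - 3.047 \cdot 10^{5} i$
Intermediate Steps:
$Q{\left(q \right)} = \left(2 + q\right)^{2}$
$D{\left(A \right)} = \left(5 + A\right)^{2}$
$x{\left(h \right)} = h^{\frac{3}{2}}$
$D{\left(Q{\left(6 \right)} \right)} x{\left(-16 \right)} = \left(5 + \left(2 + 6\right)^{2}\right)^{2} \left(-16\right)^{\frac{3}{2}} = \left(5 + 8^{2}\right)^{2} \left(- 64 i\right) = \left(5 + 64\right)^{2} \left(- 64 i\right) = 69^{2} \left(- 64 i\right) = 4761 \left(- 64 i\right) = - 304704 i$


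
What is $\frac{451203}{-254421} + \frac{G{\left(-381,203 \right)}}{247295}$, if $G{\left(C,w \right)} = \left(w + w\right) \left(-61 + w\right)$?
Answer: $- \frac{32304122131}{20972347065} \approx -1.5403$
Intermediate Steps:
$G{\left(C,w \right)} = 2 w \left(-61 + w\right)$
$\frac{451203}{-254421} + \frac{G{\left(-381,203 \right)}}{247295} = \frac{451203}{-254421} + \frac{2 \cdot 203 \left(-61 + 203\right)}{247295} = 451203 \left(- \frac{1}{254421}\right) + 2 \cdot 203 \cdot 142 \cdot \frac{1}{247295} = - \frac{150401}{84807} + 57652 \cdot \frac{1}{247295} = - \frac{150401}{84807} + \frac{57652}{247295} = - \frac{32304122131}{20972347065}$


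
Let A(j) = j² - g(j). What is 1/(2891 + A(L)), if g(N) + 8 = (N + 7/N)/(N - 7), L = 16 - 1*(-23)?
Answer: 156/689329 ≈ 0.00022631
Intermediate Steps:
L = 39 (L = 16 + 23 = 39)
g(N) = -8 + (N + 7/N)/(-7 + N) (g(N) = -8 + (N + 7/N)/(N - 7) = -8 + (N + 7/N)/(-7 + N))
A(j) = j² - 7*(1 - j² + 8*j)/(j*(-7 + j))
1/(2891 + A(L)) = 1/(2891 + (-7 - 56*39 + 7*39² + 39³*(-7 + 39))/(39*(-7 + 39))) = 1/(2891 + (1/39)*(-7 - 2184 + 7*1521 + 59319*32)/32) = 1/(2891 + (1/39)*(1/32)*(-7 - 2184 + 10647 + 1898208)) = 1/(2891 + (1/39)*(1/32)*1906664) = 1/(2891 + 238333/156) = 1/(689329/156) = 156/689329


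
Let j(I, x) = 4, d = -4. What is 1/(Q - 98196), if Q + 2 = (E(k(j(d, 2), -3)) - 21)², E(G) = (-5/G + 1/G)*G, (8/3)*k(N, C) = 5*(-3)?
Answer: -1/97573 ≈ -1.0249e-5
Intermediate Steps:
k(N, C) = -45/8 (k(N, C) = 3*(5*(-3))/8 = (3/8)*(-15) = -45/8)
E(G) = -4 (E(G) = (-5/G + 1/G)*G = (-4/G)*G = -4)
Q = 623 (Q = -2 + (-4 - 21)² = -2 + (-25)² = -2 + 625 = 623)
1/(Q - 98196) = 1/(623 - 98196) = 1/(-97573) = -1/97573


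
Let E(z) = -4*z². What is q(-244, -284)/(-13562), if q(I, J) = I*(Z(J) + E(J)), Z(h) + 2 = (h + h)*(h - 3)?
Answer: -19472420/6781 ≈ -2871.6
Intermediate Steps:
Z(h) = -2 + 2*h*(-3 + h) (Z(h) = -2 + (h + h)*(h - 3) = -2 + (2*h)*(-3 + h) = -2 + 2*h*(-3 + h))
q(I, J) = I*(-2 - 6*J - 2*J²) (q(I, J) = I*((-2 - 6*J + 2*J²) - 4*J²) = I*(-2 - 6*J - 2*J²))
q(-244, -284)/(-13562) = -2*(-244)*(1 + (-284)² + 3*(-284))/(-13562) = -2*(-244)*(1 + 80656 - 852)*(-1/13562) = -2*(-244)*79805*(-1/13562) = 38944840*(-1/13562) = -19472420/6781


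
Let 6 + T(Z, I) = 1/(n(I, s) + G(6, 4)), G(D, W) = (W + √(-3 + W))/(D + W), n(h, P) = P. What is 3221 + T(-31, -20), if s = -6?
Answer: 35363/11 ≈ 3214.8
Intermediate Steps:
G(D, W) = (W + √(-3 + W))/(D + W)
T(Z, I) = -68/11 (T(Z, I) = -6 + 1/(-6 + (4 + √(-3 + 4))/(6 + 4)) = -6 + 1/(-6 + (4 + √1)/10) = -6 + 1/(-6 + (4 + 1)/10) = -6 + 1/(-6 + (⅒)*5) = -6 + 1/(-6 + ½) = -6 + 1/(-11/2) = -6 - 2/11 = -68/11)
3221 + T(-31, -20) = 3221 - 68/11 = 35363/11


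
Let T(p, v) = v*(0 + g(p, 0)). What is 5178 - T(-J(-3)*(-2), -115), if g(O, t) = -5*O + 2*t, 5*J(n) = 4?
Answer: 4258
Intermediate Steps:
J(n) = 4/5 (J(n) = (1/5)*4 = 4/5)
T(p, v) = -5*p*v (T(p, v) = v*(0 + (-5*p + 2*0)) = v*(0 + (-5*p + 0)) = v*(0 - 5*p) = v*(-5*p) = -5*p*v)
5178 - T(-J(-3)*(-2), -115) = 5178 - (-5)*-1*4/5*(-2)*(-115) = 5178 - (-5)*(-4/5*(-2))*(-115) = 5178 - (-5)*8*(-115)/5 = 5178 - 1*920 = 5178 - 920 = 4258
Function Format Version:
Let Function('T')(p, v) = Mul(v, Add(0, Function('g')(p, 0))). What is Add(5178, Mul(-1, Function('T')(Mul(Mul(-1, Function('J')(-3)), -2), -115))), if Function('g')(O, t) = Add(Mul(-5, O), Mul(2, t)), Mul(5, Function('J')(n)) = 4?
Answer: 4258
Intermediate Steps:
Function('J')(n) = Rational(4, 5) (Function('J')(n) = Mul(Rational(1, 5), 4) = Rational(4, 5))
Function('T')(p, v) = Mul(-5, p, v) (Function('T')(p, v) = Mul(v, Add(0, Add(Mul(-5, p), Mul(2, 0)))) = Mul(v, Add(0, Add(Mul(-5, p), 0))) = Mul(v, Add(0, Mul(-5, p))) = Mul(v, Mul(-5, p)) = Mul(-5, p, v))
Add(5178, Mul(-1, Function('T')(Mul(Mul(-1, Function('J')(-3)), -2), -115))) = Add(5178, Mul(-1, Mul(-5, Mul(Mul(-1, Rational(4, 5)), -2), -115))) = Add(5178, Mul(-1, Mul(-5, Mul(Rational(-4, 5), -2), -115))) = Add(5178, Mul(-1, Mul(-5, Rational(8, 5), -115))) = Add(5178, Mul(-1, 920)) = Add(5178, -920) = 4258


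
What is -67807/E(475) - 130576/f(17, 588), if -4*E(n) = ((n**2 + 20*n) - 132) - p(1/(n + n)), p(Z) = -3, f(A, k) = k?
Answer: -635944909/2878701 ≈ -220.91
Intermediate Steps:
E(n) = 129/4 - 5*n - n**2/4 (E(n) = -(((n**2 + 20*n) - 132) - 1*(-3))/4 = -((-132 + n**2 + 20*n) + 3)/4 = -(-129 + n**2 + 20*n)/4 = 129/4 - 5*n - n**2/4)
-67807/E(475) - 130576/f(17, 588) = -67807/(129/4 - 5*475 - 1/4*475**2) - 130576/588 = -67807/(129/4 - 2375 - 1/4*225625) - 130576*1/588 = -67807/(129/4 - 2375 - 225625/4) - 32644/147 = -67807/(-58749) - 32644/147 = -67807*(-1/58749) - 32644/147 = 67807/58749 - 32644/147 = -635944909/2878701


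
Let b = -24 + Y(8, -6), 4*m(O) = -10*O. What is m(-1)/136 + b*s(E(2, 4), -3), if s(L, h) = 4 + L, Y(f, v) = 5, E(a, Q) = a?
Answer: -31003/272 ≈ -113.98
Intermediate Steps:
m(O) = -5*O/2 (m(O) = (-10*O)/4 = -5*O/2)
b = -19 (b = -24 + 5 = -19)
m(-1)/136 + b*s(E(2, 4), -3) = -5/2*(-1)/136 - 19*(4 + 2) = (5/2)*(1/136) - 19*6 = 5/272 - 114 = -31003/272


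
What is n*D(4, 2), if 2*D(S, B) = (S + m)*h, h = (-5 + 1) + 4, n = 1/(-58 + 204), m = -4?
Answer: 0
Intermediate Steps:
n = 1/146 ≈ 0.0068493
h = 0 (h = -4 + 4 = 0)
D(S, B) = 0 (D(S, B) = ((S - 4)*0)/2 = ((-4 + S)*0)/2 = (½)*0 = 0)
n*D(4, 2) = (1/146)*0 = 0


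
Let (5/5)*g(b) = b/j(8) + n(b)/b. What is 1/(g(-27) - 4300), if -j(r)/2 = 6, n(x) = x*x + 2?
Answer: -108/467081 ≈ -0.00023122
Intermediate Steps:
n(x) = 2 + x² (n(x) = x² + 2 = 2 + x²)
j(r) = -12 (j(r) = -2*6 = -12)
g(b) = -b/12 + (2 + b²)/b (g(b) = b/(-12) + (2 + b²)/b = b*(-1/12) + (2 + b²)/b = -b/12 + (2 + b²)/b)
1/(g(-27) - 4300) = 1/((2/(-27) + (11/12)*(-27)) - 4300) = 1/((2*(-1/27) - 99/4) - 4300) = 1/((-2/27 - 99/4) - 4300) = 1/(-2681/108 - 4300) = 1/(-467081/108) = -108/467081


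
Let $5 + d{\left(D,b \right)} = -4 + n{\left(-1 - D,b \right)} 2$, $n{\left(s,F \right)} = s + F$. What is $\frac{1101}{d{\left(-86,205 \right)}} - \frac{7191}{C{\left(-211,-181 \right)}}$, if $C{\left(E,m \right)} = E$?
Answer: $\frac{4338372}{120481} \approx 36.009$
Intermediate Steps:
$n{\left(s,F \right)} = F + s$
$d{\left(D,b \right)} = -11 - 2 D + 2 b$ ($d{\left(D,b \right)} = -5 + \left(-4 + \left(b - \left(1 + D\right)\right) 2\right) = -5 + \left(-4 + \left(-1 + b - D\right) 2\right) = -5 - \left(6 - 2 b + 2 D\right) = -11 - 2 D + 2 b$)
$\frac{1101}{d{\left(-86,205 \right)}} - \frac{7191}{C{\left(-211,-181 \right)}} = \frac{1101}{-11 - -172 + 2 \cdot 205} - \frac{7191}{-211} = \frac{1101}{-11 + 172 + 410} - - \frac{7191}{211} = \frac{1101}{571} + \frac{7191}{211} = \frac{4338372}{120481}$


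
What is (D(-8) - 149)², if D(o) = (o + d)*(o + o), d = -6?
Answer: 5625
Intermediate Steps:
D(o) = 2*o*(-6 + o) (D(o) = (o - 6)*(o + o) = (-6 + o)*(2*o) = 2*o*(-6 + o))
(D(-8) - 149)² = (2*(-8)*(-6 - 8) - 149)² = (2*(-8)*(-14) - 149)² = (224 - 149)² = 75² = 5625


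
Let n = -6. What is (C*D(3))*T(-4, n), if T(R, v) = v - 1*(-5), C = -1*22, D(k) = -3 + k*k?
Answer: 132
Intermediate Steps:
D(k) = -3 + k**2
C = -22
T(R, v) = 5 + v (T(R, v) = v + 5 = 5 + v)
(C*D(3))*T(-4, n) = (-22*(-3 + 3**2))*(5 - 6) = -22*(-3 + 9)*(-1) = -22*6*(-1) = -132*(-1) = 132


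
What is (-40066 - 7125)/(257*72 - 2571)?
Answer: -47191/15933 ≈ -2.9618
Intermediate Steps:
(-40066 - 7125)/(257*72 - 2571) = -47191/(18504 - 2571) = -47191/15933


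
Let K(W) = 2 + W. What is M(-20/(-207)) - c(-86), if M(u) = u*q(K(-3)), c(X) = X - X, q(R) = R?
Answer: -20/207 ≈ -0.096618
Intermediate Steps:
c(X) = 0
M(u) = -u (M(u) = u*(2 - 3) = u*(-1) = -u)
M(-20/(-207)) - c(-86) = -(-20)/(-207) - 1*0 = -(-20)*(-1)/207 + 0 = -1*20/207 + 0 = -20/207 + 0 = -20/207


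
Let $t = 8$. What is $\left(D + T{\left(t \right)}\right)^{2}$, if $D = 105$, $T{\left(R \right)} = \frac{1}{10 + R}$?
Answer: $\frac{3575881}{324} \approx 11037.0$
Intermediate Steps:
$\left(D + T{\left(t \right)}\right)^{2} = \left(105 + \frac{1}{10 + 8}\right)^{2} = \left(105 + \frac{1}{18}\right)^{2} = \left(\frac{1891}{18}\right)^{2} = \frac{3575881}{324}$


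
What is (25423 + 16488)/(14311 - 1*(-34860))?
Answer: 41911/49171 ≈ 0.85235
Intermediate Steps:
(25423 + 16488)/(14311 - 1*(-34860)) = 41911/(14311 + 34860) = 41911/49171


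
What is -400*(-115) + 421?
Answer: 46421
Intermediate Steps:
-400*(-115) + 421 = 46000 + 421 = 46421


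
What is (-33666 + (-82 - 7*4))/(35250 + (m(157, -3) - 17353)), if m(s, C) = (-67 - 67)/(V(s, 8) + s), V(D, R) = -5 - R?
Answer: -2431872/1288517 ≈ -1.8873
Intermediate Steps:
m(s, C) = -134/(-13 + s) (m(s, C) = (-67 - 67)/((-5 - 1*8) + s) = -134/((-5 - 8) + s) = -134/(-13 + s))
(-33666 + (-82 - 7*4))/(35250 + (m(157, -3) - 17353)) = (-33666 + (-82 - 7*4))/(35250 + (-134/(-13 + 157) - 17353)) = (-33666 + (-82 - 28))/(35250 + (-134/144 - 17353)) = (-33666 - 110)/(35250 + (-134*1/144 - 17353)) = -33776/(35250 + (-67/72 - 17353)) = -33776/(35250 - 1249483/72) = -33776/1288517/72 = -33776*72/1288517 = -2431872/1288517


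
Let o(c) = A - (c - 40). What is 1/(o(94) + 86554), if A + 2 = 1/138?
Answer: 138/11936725 ≈ 1.1561e-5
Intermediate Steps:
A = -275/138 (A = -2 + 1/138 = -275/138 ≈ -1.9928)
o(c) = 5245/138 - c (o(c) = -275/138 - (c - 40) = -275/138 - (-40 + c) = -275/138 + (40 - c) = 5245/138 - c)
1/(o(94) + 86554) = 1/((5245/138 - 1*94) + 86554) = 1/((5245/138 - 94) + 86554) = 1/(-7727/138 + 86554) = 1/(11936725/138) = 138/11936725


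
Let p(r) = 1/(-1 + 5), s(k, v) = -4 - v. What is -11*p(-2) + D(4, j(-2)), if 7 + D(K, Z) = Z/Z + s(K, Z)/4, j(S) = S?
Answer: -37/4 ≈ -9.2500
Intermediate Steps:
p(r) = ¼ (p(r) = 1/4 = ¼)
D(K, Z) = -7 - Z/4 (D(K, Z) = -7 + (Z/Z + (-4 - Z)/4) = -7 + (1 + (-4 - Z)*(¼)) = -7 + (1 + (-1 - Z/4)) = -7 - Z/4)
-11*p(-2) + D(4, j(-2)) = -11*¼ + (-7 - ¼*(-2)) = -11/4 + (-7 + ½) = -11/4 - 13/2 = -37/4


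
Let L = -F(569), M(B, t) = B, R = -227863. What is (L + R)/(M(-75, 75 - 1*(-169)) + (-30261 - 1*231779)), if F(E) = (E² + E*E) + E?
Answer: 875954/262115 ≈ 3.3419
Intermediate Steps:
F(E) = E + 2*E² (F(E) = (E² + E²) + E = 2*E² + E = E + 2*E²)
L = -648091 (L = -569*(1 + 2*569) = -569*(1 + 1138) = -569*1139 = -1*648091 = -648091)
(L + R)/(M(-75, 75 - 1*(-169)) + (-30261 - 1*231779)) = (-648091 - 227863)/(-75 + (-30261 - 1*231779)) = -875954/(-75 + (-30261 - 231779)) = -875954/(-75 - 262040) = -875954/(-262115) = -875954*(-1/262115) = 875954/262115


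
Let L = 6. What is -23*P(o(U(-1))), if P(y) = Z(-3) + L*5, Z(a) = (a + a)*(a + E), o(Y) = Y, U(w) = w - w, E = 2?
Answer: -828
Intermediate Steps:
U(w) = 0
Z(a) = 2*a*(2 + a) (Z(a) = (a + a)*(a + 2) = (2*a)*(2 + a) = 2*a*(2 + a))
P(y) = 36 (P(y) = 2*(-3)*(2 - 3) + 6*5 = 2*(-3)*(-1) + 30 = 6 + 30 = 36)
-23*P(o(U(-1))) = -23*36 = -828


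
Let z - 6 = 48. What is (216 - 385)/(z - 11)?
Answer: -169/43 ≈ -3.9302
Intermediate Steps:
z = 54 (z = 6 + 48 = 54)
(216 - 385)/(z - 11) = (216 - 385)/(54 - 11) = -169/43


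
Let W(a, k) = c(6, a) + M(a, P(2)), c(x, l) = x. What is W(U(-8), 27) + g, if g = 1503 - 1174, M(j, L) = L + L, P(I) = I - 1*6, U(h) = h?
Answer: 327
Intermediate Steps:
P(I) = -6 + I (P(I) = I - 6 = -6 + I)
M(j, L) = 2*L
W(a, k) = -2 (W(a, k) = 6 + 2*(-6 + 2) = 6 + 2*(-4) = 6 - 8 = -2)
g = 329
W(U(-8), 27) + g = -2 + 329 = 327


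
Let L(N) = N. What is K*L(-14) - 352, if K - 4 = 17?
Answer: -646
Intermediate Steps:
K = 21 (K = 4 + 17 = 21)
K*L(-14) - 352 = 21*(-14) - 352 = -294 - 352 = -646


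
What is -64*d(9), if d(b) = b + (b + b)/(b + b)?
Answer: -640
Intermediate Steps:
d(b) = 1 + b (d(b) = b + (2*b)/((2*b)) = b + (2*b)*(1/(2*b)) = b + 1 = 1 + b)
-64*d(9) = -64*(1 + 9) = -64*10 = -640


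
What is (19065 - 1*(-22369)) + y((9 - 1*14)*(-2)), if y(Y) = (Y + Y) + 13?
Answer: 41467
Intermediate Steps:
y(Y) = 13 + 2*Y (y(Y) = 2*Y + 13 = 13 + 2*Y)
(19065 - 1*(-22369)) + y((9 - 1*14)*(-2)) = (19065 - 1*(-22369)) + (13 + 2*((9 - 1*14)*(-2))) = (19065 + 22369) + (13 + 2*((9 - 14)*(-2))) = 41434 + (13 + 2*(-5*(-2))) = 41434 + (13 + 2*10) = 41434 + (13 + 20) = 41434 + 33 = 41467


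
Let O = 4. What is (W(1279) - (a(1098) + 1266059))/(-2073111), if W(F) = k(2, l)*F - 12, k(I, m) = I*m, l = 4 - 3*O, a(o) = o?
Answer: 429211/691037 ≈ 0.62111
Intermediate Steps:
l = -8 (l = 4 - 3*4 = 4 - 12 = -8)
W(F) = -12 - 16*F (W(F) = (2*(-8))*F - 12 = -16*F - 12 = -12 - 16*F)
(W(1279) - (a(1098) + 1266059))/(-2073111) = ((-12 - 16*1279) - (1098 + 1266059))/(-2073111) = ((-12 - 20464) - 1*1267157)*(-1/2073111) = (-20476 - 1267157)*(-1/2073111) = -1287633*(-1/2073111) = 429211/691037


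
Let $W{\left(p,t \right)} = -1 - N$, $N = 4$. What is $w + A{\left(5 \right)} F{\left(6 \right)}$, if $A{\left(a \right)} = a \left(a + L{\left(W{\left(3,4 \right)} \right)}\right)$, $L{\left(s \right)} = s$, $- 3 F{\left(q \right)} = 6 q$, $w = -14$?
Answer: $-14$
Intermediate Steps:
$F{\left(q \right)} = - 2 q$ ($F{\left(q \right)} = - \frac{6 q}{3} = - 2 q$)
$W{\left(p,t \right)} = -5$ ($W{\left(p,t \right)} = -1 - 4 = -5$)
$A{\left(a \right)} = a \left(-5 + a\right)$ ($A{\left(a \right)} = a \left(a - 5\right) = a \left(-5 + a\right)$)
$w + A{\left(5 \right)} F{\left(6 \right)} = -14 + 5 \left(-5 + 5\right) \left(\left(-2\right) 6\right) = -14 + 5 \cdot 0 \left(-12\right) = -14 + 0 \left(-12\right) = -14 + 0 = -14$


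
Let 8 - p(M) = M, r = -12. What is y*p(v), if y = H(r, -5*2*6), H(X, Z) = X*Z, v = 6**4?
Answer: -927360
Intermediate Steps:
v = 1296
p(M) = 8 - M
y = 720 (y = -12*(-5*2)*6 = -(-120)*6 = -12*(-60) = 720)
y*p(v) = 720*(8 - 1*1296) = 720*(8 - 1296) = 720*(-1288) = -927360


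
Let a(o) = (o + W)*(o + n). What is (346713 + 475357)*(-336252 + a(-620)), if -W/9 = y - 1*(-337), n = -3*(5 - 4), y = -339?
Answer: 31891383580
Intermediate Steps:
n = -3 (n = -3*1 = -3)
W = 18 (W = -9*(-339 - 1*(-337)) = -9*(-339 + 337) = -9*(-2) = 18)
a(o) = (-3 + o)*(18 + o) (a(o) = (o + 18)*(o - 3) = (18 + o)*(-3 + o) = (-3 + o)*(18 + o))
(346713 + 475357)*(-336252 + a(-620)) = (346713 + 475357)*(-336252 + (-54 + (-620)² + 15*(-620))) = 822070*(-336252 + (-54 + 384400 - 9300)) = 822070*(-336252 + 375046) = 822070*38794 = 31891383580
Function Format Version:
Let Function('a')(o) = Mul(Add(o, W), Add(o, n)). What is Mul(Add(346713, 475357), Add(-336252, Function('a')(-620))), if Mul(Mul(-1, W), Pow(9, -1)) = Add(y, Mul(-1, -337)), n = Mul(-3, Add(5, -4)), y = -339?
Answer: 31891383580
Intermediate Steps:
n = -3 (n = Mul(-3, 1) = -3)
W = 18 (W = Mul(-9, Add(-339, Mul(-1, -337))) = Mul(-9, Add(-339, 337)) = Mul(-9, -2) = 18)
Function('a')(o) = Mul(Add(-3, o), Add(18, o)) (Function('a')(o) = Mul(Add(o, 18), Add(o, -3)) = Mul(Add(18, o), Add(-3, o)) = Mul(Add(-3, o), Add(18, o)))
Mul(Add(346713, 475357), Add(-336252, Function('a')(-620))) = Mul(Add(346713, 475357), Add(-336252, Add(-54, Pow(-620, 2), Mul(15, -620)))) = Mul(822070, Add(-336252, Add(-54, 384400, -9300))) = Mul(822070, Add(-336252, 375046)) = Mul(822070, 38794) = 31891383580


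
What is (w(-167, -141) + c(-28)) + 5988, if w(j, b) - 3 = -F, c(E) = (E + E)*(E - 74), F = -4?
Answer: 11707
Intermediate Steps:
c(E) = 2*E*(-74 + E) (c(E) = (2*E)*(-74 + E) = 2*E*(-74 + E))
w(j, b) = 7 (w(j, b) = 3 - 1*(-4) = 3 + 4 = 7)
(w(-167, -141) + c(-28)) + 5988 = (7 + 2*(-28)*(-74 - 28)) + 5988 = (7 + 2*(-28)*(-102)) + 5988 = (7 + 5712) + 5988 = 5719 + 5988 = 11707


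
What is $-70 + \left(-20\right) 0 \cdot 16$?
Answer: $-70$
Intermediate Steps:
$-70 + \left(-20\right) 0 \cdot 16 = -70 + 0 \cdot 16 = -70 + 0 = -70$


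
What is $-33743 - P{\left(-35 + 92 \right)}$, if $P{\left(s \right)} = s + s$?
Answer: $-33857$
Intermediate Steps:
$P{\left(s \right)} = 2 s$
$-33743 - P{\left(-35 + 92 \right)} = -33743 - 2 \left(-35 + 92\right) = -33743 - 2 \cdot 57 = -33743 - 114 = -33857$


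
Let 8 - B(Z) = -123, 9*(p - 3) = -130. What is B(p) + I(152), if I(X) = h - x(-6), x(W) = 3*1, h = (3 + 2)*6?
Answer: 158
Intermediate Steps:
p = -103/9 (p = 3 + (1/9)*(-130) = 3 - 130/9 = -103/9 ≈ -11.444)
h = 30 (h = 5*6 = 30)
B(Z) = 131 (B(Z) = 8 - 1*(-123) = 8 + 123 = 131)
x(W) = 3
I(X) = 27 (I(X) = 30 - 1*3 = 30 - 3 = 27)
B(p) + I(152) = 131 + 27 = 158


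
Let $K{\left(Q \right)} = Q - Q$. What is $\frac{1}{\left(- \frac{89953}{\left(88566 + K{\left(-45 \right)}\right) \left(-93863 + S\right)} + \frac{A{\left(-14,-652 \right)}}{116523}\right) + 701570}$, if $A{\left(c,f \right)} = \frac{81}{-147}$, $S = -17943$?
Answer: $\frac{6281991854972988}{4407257025720759013631} \approx 1.4254 \cdot 10^{-6}$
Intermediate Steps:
$K{\left(Q \right)} = 0$
$A{\left(c,f \right)} = - \frac{27}{49}$ ($A{\left(c,f \right)} = 81 \left(- \frac{1}{147}\right) = - \frac{27}{49}$)
$\frac{1}{\left(- \frac{89953}{\left(88566 + K{\left(-45 \right)}\right) \left(-93863 + S\right)} + \frac{A{\left(-14,-652 \right)}}{116523}\right) + 701570} = \frac{1}{\left(- \frac{89953}{\left(88566 + 0\right) \left(-93863 - 17943\right)} - \frac{27}{49 \cdot 116523}\right) + 701570} = \frac{1}{\left(- \frac{89953}{88566 \left(-111806\right)} - \frac{3}{634403}\right) + 701570} = \frac{1}{\left(- \frac{89953}{-9902210196} - \frac{3}{634403}\right) + 701570} = \frac{1}{\left(\left(-89953\right) \left(- \frac{1}{9902210196}\right) - \frac{3}{634403}\right) + 701570} = \frac{1}{\left(\frac{89953}{9902210196} - \frac{3}{634403}\right) + 701570} = \frac{1}{\frac{27359822471}{6281991854972988} + 701570} = \frac{1}{\frac{4407257025720759013631}{6281991854972988}} = \frac{6281991854972988}{4407257025720759013631}$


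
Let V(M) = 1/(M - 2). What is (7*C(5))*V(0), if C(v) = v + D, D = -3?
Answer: -7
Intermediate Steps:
C(v) = -3 + v (C(v) = v - 3 = -3 + v)
V(M) = 1/(-2 + M)
(7*C(5))*V(0) = (7*(-3 + 5))/(-2 + 0) = (7*2)/(-2) = 14*(-½) = -7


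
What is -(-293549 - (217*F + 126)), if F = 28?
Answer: 299751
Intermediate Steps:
-(-293549 - (217*F + 126)) = -(-293549 - (217*28 + 126)) = -(-293549 - (6076 + 126)) = -(-293549 - 1*6202) = -(-293549 - 6202) = -1*(-299751) = 299751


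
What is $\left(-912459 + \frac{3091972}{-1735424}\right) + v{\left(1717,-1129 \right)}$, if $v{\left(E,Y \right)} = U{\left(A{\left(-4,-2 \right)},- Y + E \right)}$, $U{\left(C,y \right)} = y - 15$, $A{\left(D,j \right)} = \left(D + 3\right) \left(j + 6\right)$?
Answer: $- \frac{394648338561}{433856} \approx -9.0963 \cdot 10^{5}$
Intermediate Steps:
$A{\left(D,j \right)} = \left(3 + D\right) \left(6 + j\right)$
$U{\left(C,y \right)} = -15 + y$
$v{\left(E,Y \right)} = -15 + E - Y$ ($v{\left(E,Y \right)} = -15 + \left(- Y + E\right) = -15 + \left(E - Y\right) = -15 + E - Y$)
$\left(-912459 + \frac{3091972}{-1735424}\right) + v{\left(1717,-1129 \right)} = \left(-912459 + \frac{3091972}{-1735424}\right) - -2831 = \left(-912459 + 3091972 \left(- \frac{1}{1735424}\right)\right) + \left(-15 + 1717 + 1129\right) = \left(-912459 - \frac{772993}{433856}\right) + 2831 = - \frac{395876584897}{433856} + 2831 = - \frac{394648338561}{433856}$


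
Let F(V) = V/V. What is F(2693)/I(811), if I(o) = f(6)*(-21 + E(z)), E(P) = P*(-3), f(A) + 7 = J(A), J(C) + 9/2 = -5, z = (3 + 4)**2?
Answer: 1/2772 ≈ 0.00036075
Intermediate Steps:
z = 49 (z = 7**2 = 49)
F(V) = 1
J(C) = -19/2 (J(C) = -9/2 - 5 = -19/2)
f(A) = -33/2 (f(A) = -7 - 19/2 = -33/2)
E(P) = -3*P
I(o) = 2772 (I(o) = -33*(-21 - 3*49)/2 = -33*(-21 - 147)/2 = -33/2*(-168) = 2772)
F(2693)/I(811) = 1/2772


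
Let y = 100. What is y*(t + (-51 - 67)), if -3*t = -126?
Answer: -7600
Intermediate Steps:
t = 42 (t = -1/3*(-126) = 42)
y*(t + (-51 - 67)) = 100*(42 + (-51 - 67)) = 100*(42 - 118) = 100*(-76) = -7600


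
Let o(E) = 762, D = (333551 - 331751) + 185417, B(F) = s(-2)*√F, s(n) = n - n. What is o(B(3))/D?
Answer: 762/187217 ≈ 0.0040701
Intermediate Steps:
s(n) = 0
B(F) = 0 (B(F) = 0*√F = 0)
D = 187217 (D = 1800 + 185417 = 187217)
o(B(3))/D = 762/187217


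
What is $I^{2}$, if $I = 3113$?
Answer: $9690769$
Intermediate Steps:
$I^{2} = 3113^{2} = 9690769$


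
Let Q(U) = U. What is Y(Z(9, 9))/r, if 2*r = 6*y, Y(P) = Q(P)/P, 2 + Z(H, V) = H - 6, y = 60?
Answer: 1/180 ≈ 0.0055556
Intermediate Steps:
Z(H, V) = -8 + H (Z(H, V) = -2 + (H - 6) = -2 + (-6 + H) = -8 + H)
Y(P) = 1 (Y(P) = P/P = 1)
r = 180 (r = (6*60)/2 = (½)*360 = 180)
Y(Z(9, 9))/r = 1/180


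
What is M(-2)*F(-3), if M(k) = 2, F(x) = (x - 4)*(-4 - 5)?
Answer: 126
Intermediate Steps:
F(x) = 36 - 9*x (F(x) = (-4 + x)*(-9) = 36 - 9*x)
M(-2)*F(-3) = 2*(36 - 9*(-3)) = 2*(36 + 27) = 2*63 = 126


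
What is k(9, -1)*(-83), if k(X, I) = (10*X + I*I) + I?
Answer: -7470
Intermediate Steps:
k(X, I) = I + I² + 10*X (k(X, I) = (10*X + I²) + I = (I² + 10*X) + I = I + I² + 10*X)
k(9, -1)*(-83) = (-1 + (-1)² + 10*9)*(-83) = (-1 + 1 + 90)*(-83) = 90*(-83) = -7470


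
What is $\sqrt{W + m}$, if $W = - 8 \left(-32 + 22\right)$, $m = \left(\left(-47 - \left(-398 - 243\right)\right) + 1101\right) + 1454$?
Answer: $\sqrt{3229} \approx 56.824$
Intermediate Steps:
$m = 3149$ ($m = \left(\left(-47 - \left(-398 - 243\right)\right) + 1101\right) + 1454 = \left(\left(-47 - -641\right) + 1101\right) + 1454 = \left(\left(-47 + 641\right) + 1101\right) + 1454 = \left(594 + 1101\right) + 1454 = 1695 + 1454 = 3149$)
$W = 80$ ($W = \left(-8\right) \left(-10\right) = 80$)
$\sqrt{W + m} = \sqrt{80 + 3149} = \sqrt{3229}$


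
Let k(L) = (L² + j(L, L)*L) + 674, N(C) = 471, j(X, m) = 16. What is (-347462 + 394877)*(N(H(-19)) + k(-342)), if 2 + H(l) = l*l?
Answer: 5340683355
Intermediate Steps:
H(l) = -2 + l² (H(l) = -2 + l*l = -2 + l²)
k(L) = 674 + L² + 16*L (k(L) = (L² + 16*L) + 674 = 674 + L² + 16*L)
(-347462 + 394877)*(N(H(-19)) + k(-342)) = (-347462 + 394877)*(471 + (674 + (-342)² + 16*(-342))) = 47415*(471 + (674 + 116964 - 5472)) = 47415*(471 + 112166) = 47415*112637 = 5340683355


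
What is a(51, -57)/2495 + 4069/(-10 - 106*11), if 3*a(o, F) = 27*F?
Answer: -10755443/2934120 ≈ -3.6656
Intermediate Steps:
a(o, F) = 9*F (a(o, F) = (27*F)/3 = 9*F)
a(51, -57)/2495 + 4069/(-10 - 106*11) = (9*(-57))/2495 + 4069/(-10 - 106*11) = -513*1/2495 + 4069/(-10 - 1166) = -513/2495 + 4069/(-1176) = -513/2495 + 4069*(-1/1176) = -513/2495 - 4069/1176 = -10755443/2934120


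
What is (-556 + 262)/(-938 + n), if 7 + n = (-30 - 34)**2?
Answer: -294/3151 ≈ -0.093304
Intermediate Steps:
n = 4089 (n = -7 + (-30 - 34)**2 = -7 + (-64)**2 = -7 + 4096 = 4089)
(-556 + 262)/(-938 + n) = (-556 + 262)/(-938 + 4089) = -294/3151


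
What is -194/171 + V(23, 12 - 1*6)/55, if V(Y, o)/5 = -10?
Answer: -3844/1881 ≈ -2.0436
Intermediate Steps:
V(Y, o) = -50 (V(Y, o) = 5*(-10) = -50)
-194/171 + V(23, 12 - 1*6)/55 = -194/171 - 50/55 = -194*1/171 - 50*1/55 = -194/171 - 10/11 = -3844/1881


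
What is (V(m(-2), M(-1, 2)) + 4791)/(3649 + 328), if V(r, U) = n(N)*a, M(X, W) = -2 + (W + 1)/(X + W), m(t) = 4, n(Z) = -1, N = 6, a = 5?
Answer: 4786/3977 ≈ 1.2034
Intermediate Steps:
M(X, W) = -2 + (1 + W)/(W + X)
V(r, U) = -5 (V(r, U) = -1*5 = -5)
(V(m(-2), M(-1, 2)) + 4791)/(3649 + 328) = (-5 + 4791)/(3649 + 328) = 4786/3977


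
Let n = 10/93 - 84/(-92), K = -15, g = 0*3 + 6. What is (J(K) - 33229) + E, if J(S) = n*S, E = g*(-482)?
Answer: -25765188/713 ≈ -36136.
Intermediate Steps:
g = 6 (g = 0 + 6 = 6)
n = 2183/2139 (n = 10*(1/93) - 84*(-1/92) = 10/93 + 21/23 = 2183/2139 ≈ 1.0206)
E = -2892 (E = 6*(-482) = -2892)
J(S) = 2183*S/2139
(J(K) - 33229) + E = ((2183/2139)*(-15) - 33229) - 2892 = (-10915/713 - 33229) - 2892 = -23703192/713 - 2892 = -25765188/713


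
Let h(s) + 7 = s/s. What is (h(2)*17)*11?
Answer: -1122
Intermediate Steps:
h(s) = -6 (h(s) = -7 + s/s = -7 + 1 = -6)
(h(2)*17)*11 = -6*17*11 = -102*11 = -1122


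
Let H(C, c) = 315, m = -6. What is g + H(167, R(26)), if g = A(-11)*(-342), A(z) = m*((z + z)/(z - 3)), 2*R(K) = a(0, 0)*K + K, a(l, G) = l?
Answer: 24777/7 ≈ 3539.6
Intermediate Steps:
R(K) = K/2 (R(K) = (0*K + K)/2 = (0 + K)/2 = K/2)
A(z) = -12*z/(-3 + z) (A(z) = -6*(z + z)/(z - 3) = -6*2*z/(-3 + z) = -12*z/(-3 + z))
g = 22572/7 (g = -12*(-11)/(-3 - 11)*(-342) = -12*(-11)/(-14)*(-342) = -12*(-11)*(-1/14)*(-342) = -66/7*(-342) = 22572/7 ≈ 3224.6)
g + H(167, R(26)) = 22572/7 + 315 = 24777/7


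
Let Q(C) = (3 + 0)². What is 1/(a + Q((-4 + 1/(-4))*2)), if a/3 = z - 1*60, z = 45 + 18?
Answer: 1/18 ≈ 0.055556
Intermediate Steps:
z = 63
Q(C) = 9 (Q(C) = 3² = 9)
a = 9 (a = 3*(63 - 1*60) = 3*(63 - 60) = 3*3 = 9)
1/(a + Q((-4 + 1/(-4))*2)) = 1/(9 + 9) = 1/18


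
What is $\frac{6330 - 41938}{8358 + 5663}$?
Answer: $- \frac{35608}{14021} \approx -2.5396$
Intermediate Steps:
$\frac{6330 - 41938}{8358 + 5663} = - \frac{35608}{14021}$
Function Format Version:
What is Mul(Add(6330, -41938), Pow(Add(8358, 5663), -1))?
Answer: Rational(-35608, 14021) ≈ -2.5396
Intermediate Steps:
Mul(Add(6330, -41938), Pow(Add(8358, 5663), -1)) = Mul(-35608, Pow(14021, -1)) = Mul(-35608, Rational(1, 14021)) = Rational(-35608, 14021)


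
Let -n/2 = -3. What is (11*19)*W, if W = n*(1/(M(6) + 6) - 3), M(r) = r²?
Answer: -26125/7 ≈ -3732.1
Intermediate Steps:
n = 6 (n = -2*(-3) = 6)
W = -125/7 (W = 6*(1/(6² + 6) - 3) = 6*(1/(36 + 6) - 3) = 6*(1/42 - 3) = 6*(-125/42) = -125/7 ≈ -17.857)
(11*19)*W = (11*19)*(-125/7) = 209*(-125/7) = -26125/7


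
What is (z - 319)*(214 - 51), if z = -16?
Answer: -54605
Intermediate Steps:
(z - 319)*(214 - 51) = (-16 - 319)*(214 - 51) = -335*163 = -54605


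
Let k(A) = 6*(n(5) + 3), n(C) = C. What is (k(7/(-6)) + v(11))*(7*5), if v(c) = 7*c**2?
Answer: 31325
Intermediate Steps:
k(A) = 48 (k(A) = 6*(5 + 3) = 6*8 = 48)
(k(7/(-6)) + v(11))*(7*5) = (48 + 7*11**2)*(7*5) = (48 + 7*121)*35 = (48 + 847)*35 = 895*35 = 31325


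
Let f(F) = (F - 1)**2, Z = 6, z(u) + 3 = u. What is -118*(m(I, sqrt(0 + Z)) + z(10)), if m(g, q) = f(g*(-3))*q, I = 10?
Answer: -826 - 113398*sqrt(6) ≈ -2.7859e+5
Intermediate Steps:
z(u) = -3 + u
f(F) = (-1 + F)**2
m(g, q) = q*(-1 - 3*g)**2 (m(g, q) = (-1 + g*(-3))**2*q = (-1 - 3*g)**2*q = q*(-1 - 3*g)**2)
-118*(m(I, sqrt(0 + Z)) + z(10)) = -118*(sqrt(0 + 6)*(1 + 3*10)**2 + (-3 + 10)) = -118*(sqrt(6)*(1 + 30)**2 + 7) = -118*(sqrt(6)*31**2 + 7) = -118*(sqrt(6)*961 + 7) = -118*(961*sqrt(6) + 7) = -118*(7 + 961*sqrt(6)) = -826 - 113398*sqrt(6)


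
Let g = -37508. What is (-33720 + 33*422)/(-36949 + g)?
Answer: 6598/24819 ≈ 0.26584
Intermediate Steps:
(-33720 + 33*422)/(-36949 + g) = (-33720 + 33*422)/(-36949 - 37508) = (-33720 + 13926)/(-74457) = -19794*(-1/74457) = 6598/24819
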